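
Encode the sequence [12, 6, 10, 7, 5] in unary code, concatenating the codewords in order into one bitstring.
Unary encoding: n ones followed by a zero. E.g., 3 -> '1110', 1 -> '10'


Encode each number as n ones followed by a terminating 0:
  12 -> 1111111111110 (13 bits)
  6 -> 1111110 (7 bits)
  10 -> 11111111110 (11 bits)
  7 -> 11111110 (8 bits)
  5 -> 111110 (6 bits)
Total length = 13 + 7 + 11 + 8 + 6 = 45 bits.

Unary([12, 6, 10, 7, 5]) = 111111111111011111101111111111011111110111110 (45 bits)


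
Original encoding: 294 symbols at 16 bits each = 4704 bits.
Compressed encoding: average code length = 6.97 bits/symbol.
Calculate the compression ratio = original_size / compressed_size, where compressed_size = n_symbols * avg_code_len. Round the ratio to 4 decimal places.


original_size = n_symbols * orig_bits = 294 * 16 = 4704 bits
compressed_size = n_symbols * avg_code_len = 294 * 6.97 = 2049.18 bits
ratio = original_size / compressed_size = 4704 / 2049.18 = 2.2956

Compression ratio = 2.2956


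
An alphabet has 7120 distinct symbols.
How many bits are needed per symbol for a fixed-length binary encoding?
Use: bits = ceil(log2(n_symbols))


log2(7120) = 12.7977
Bracket: 2^12 = 4096 < 7120 <= 2^13 = 8192
So ceil(log2(7120)) = 13

bits = ceil(log2(7120)) = ceil(12.7977) = 13 bits


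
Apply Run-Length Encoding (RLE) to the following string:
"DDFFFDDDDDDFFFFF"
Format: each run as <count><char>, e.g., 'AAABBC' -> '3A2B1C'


Scanning runs left to right:
  i=0: run of 'D' x 2 -> '2D'
  i=2: run of 'F' x 3 -> '3F'
  i=5: run of 'D' x 6 -> '6D'
  i=11: run of 'F' x 5 -> '5F'

RLE = 2D3F6D5F


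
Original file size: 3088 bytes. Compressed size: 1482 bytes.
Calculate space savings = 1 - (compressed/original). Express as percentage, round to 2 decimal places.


ratio = compressed/original = 1482/3088 = 0.479922
savings = 1 - ratio = 1 - 0.479922 = 0.520078
as a percentage: 0.520078 * 100 = 52.01%

Space savings = 1 - 1482/3088 = 52.01%


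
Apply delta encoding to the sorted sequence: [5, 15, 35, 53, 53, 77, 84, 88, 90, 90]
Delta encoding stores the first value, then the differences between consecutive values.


First value: 5
Deltas:
  15 - 5 = 10
  35 - 15 = 20
  53 - 35 = 18
  53 - 53 = 0
  77 - 53 = 24
  84 - 77 = 7
  88 - 84 = 4
  90 - 88 = 2
  90 - 90 = 0


Delta encoded: [5, 10, 20, 18, 0, 24, 7, 4, 2, 0]


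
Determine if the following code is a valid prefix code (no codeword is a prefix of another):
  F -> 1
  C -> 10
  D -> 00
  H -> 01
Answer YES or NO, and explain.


Checking each pair (does one codeword prefix another?):
  F='1' vs C='10': prefix -- VIOLATION

NO -- this is NOT a valid prefix code. F (1) is a prefix of C (10).


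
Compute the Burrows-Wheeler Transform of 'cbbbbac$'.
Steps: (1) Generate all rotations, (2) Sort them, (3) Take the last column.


Rotations (sorted):
  0: $cbbbbac -> last char: c
  1: ac$cbbbb -> last char: b
  2: bac$cbbb -> last char: b
  3: bbac$cbb -> last char: b
  4: bbbac$cb -> last char: b
  5: bbbbac$c -> last char: c
  6: c$cbbbba -> last char: a
  7: cbbbbac$ -> last char: $


BWT = cbbbbca$


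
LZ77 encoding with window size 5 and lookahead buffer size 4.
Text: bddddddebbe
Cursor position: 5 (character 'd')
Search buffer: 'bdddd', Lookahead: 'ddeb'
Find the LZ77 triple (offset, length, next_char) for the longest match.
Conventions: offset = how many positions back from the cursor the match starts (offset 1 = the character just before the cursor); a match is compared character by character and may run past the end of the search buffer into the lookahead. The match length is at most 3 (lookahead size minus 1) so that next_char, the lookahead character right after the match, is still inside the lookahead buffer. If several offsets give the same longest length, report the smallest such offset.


Try each offset into the search buffer:
  offset=1 (pos 4, char 'd'): match length 2
  offset=2 (pos 3, char 'd'): match length 2
  offset=3 (pos 2, char 'd'): match length 2
  offset=4 (pos 1, char 'd'): match length 2
  offset=5 (pos 0, char 'b'): match length 0
Longest match has length 2, found at offsets 1, 2, 3, 4; take the smallest, offset 1.
next_char = character at position 5 + 2 = 7 -> 'e'

Best match: offset=1, length=2 (matching 'dd' starting at position 4)
LZ77 triple: (1, 2, 'e')


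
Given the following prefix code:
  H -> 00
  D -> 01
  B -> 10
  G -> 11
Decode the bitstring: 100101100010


Decoding step by step:
Bits 10 -> B
Bits 01 -> D
Bits 01 -> D
Bits 10 -> B
Bits 00 -> H
Bits 10 -> B


Decoded message: BDDBHB


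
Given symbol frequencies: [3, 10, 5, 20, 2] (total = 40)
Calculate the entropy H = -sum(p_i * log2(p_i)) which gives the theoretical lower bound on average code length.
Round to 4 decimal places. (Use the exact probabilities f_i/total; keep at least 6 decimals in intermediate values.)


Per-symbol terms -p_i * log2(p_i) with p_i = f_i/40:
  p = 3/40 = 0.075000: log2(p) = -3.736966, -p*log2(p) = 0.280272
  p = 10/40 = 0.250000: log2(p) = -2.000000, -p*log2(p) = 0.500000
  p = 5/40 = 0.125000: log2(p) = -3.000000, -p*log2(p) = 0.375000
  p = 20/40 = 0.500000: log2(p) = -1.000000, -p*log2(p) = 0.500000
  p = 2/40 = 0.050000: log2(p) = -4.321928, -p*log2(p) = 0.216096
H = 0.280272 + 0.500000 + 0.375000 + 0.500000 + 0.216096 = 1.871368

H = 1.8714 bits/symbol


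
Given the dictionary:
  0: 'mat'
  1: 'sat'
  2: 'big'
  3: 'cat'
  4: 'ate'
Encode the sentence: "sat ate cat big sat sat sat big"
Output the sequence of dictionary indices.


Look up each word in the dictionary:
  'sat' -> 1
  'ate' -> 4
  'cat' -> 3
  'big' -> 2
  'sat' -> 1
  'sat' -> 1
  'sat' -> 1
  'big' -> 2

Encoded: [1, 4, 3, 2, 1, 1, 1, 2]


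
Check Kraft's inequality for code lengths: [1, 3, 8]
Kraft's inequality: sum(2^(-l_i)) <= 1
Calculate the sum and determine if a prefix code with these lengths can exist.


Sum = 2^(-1) + 2^(-3) + 2^(-8)
    = 0.5 + 0.125 + 0.00390625
    = 161/256 = 0.62890625
Since 0.62890625 <= 1, Kraft's inequality IS satisfied.
A prefix code with these lengths CAN exist.

Kraft sum = 0.62890625. Satisfied.


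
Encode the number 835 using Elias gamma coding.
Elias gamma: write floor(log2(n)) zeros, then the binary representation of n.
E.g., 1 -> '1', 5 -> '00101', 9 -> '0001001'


num_bits = floor(log2(835)) + 1 = 10
leading_zeros = num_bits - 1 = 9
binary(835) = 1101000011

Elias gamma(835) = '000000000' + '1101000011' = 0000000001101000011 (19 bits)


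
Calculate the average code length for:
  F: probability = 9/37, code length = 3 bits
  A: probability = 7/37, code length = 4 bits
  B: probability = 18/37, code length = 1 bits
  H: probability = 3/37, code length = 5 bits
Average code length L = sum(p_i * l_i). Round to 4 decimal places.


Weighted contributions p_i * l_i:
  F: (9/37) * 3 = 27/37
  A: (7/37) * 4 = 28/37
  B: (18/37) * 1 = 18/37
  H: (3/37) * 5 = 15/37
Sum = (27 + 28 + 18 + 15)/37 = 88/37

L = 88/37 = 2.3784 bits/symbol


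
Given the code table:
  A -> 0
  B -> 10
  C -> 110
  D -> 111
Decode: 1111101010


Decoding:
111 -> D
110 -> C
10 -> B
10 -> B


Result: DCBB


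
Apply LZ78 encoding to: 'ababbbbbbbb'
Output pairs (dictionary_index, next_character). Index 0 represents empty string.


LZ78 encoding steps:
Dictionary: {0: ''}
Step 1: w='' (idx 0), next='a' -> output (0, 'a'), add 'a' as idx 1
Step 2: w='' (idx 0), next='b' -> output (0, 'b'), add 'b' as idx 2
Step 3: w='a' (idx 1), next='b' -> output (1, 'b'), add 'ab' as idx 3
Step 4: w='b' (idx 2), next='b' -> output (2, 'b'), add 'bb' as idx 4
Step 5: w='bb' (idx 4), next='b' -> output (4, 'b'), add 'bbb' as idx 5
Step 6: w='bb' (idx 4), end of input -> output (4, '')


Encoded: [(0, 'a'), (0, 'b'), (1, 'b'), (2, 'b'), (4, 'b'), (4, '')]


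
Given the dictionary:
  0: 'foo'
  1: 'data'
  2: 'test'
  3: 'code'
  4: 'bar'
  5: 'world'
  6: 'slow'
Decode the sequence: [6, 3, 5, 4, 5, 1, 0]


Look up each index in the dictionary:
  6 -> 'slow'
  3 -> 'code'
  5 -> 'world'
  4 -> 'bar'
  5 -> 'world'
  1 -> 'data'
  0 -> 'foo'

Decoded: "slow code world bar world data foo"


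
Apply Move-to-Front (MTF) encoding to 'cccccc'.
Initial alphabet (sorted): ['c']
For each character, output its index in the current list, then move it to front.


MTF encoding:
'c': index 0 in ['c'] -> ['c']
'c': index 0 in ['c'] -> ['c']
'c': index 0 in ['c'] -> ['c']
'c': index 0 in ['c'] -> ['c']
'c': index 0 in ['c'] -> ['c']
'c': index 0 in ['c'] -> ['c']


Output: [0, 0, 0, 0, 0, 0]


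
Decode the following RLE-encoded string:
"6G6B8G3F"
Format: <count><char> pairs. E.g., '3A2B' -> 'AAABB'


Expanding each <count><char> pair:
  6G -> 'GGGGGG'
  6B -> 'BBBBBB'
  8G -> 'GGGGGGGG'
  3F -> 'FFF'

Decoded = GGGGGGBBBBBBGGGGGGGGFFF


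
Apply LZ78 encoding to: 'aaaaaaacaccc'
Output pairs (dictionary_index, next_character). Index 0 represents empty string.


LZ78 encoding steps:
Dictionary: {0: ''}
Step 1: w='' (idx 0), next='a' -> output (0, 'a'), add 'a' as idx 1
Step 2: w='a' (idx 1), next='a' -> output (1, 'a'), add 'aa' as idx 2
Step 3: w='aa' (idx 2), next='a' -> output (2, 'a'), add 'aaa' as idx 3
Step 4: w='a' (idx 1), next='c' -> output (1, 'c'), add 'ac' as idx 4
Step 5: w='ac' (idx 4), next='c' -> output (4, 'c'), add 'acc' as idx 5
Step 6: w='' (idx 0), next='c' -> output (0, 'c'), add 'c' as idx 6


Encoded: [(0, 'a'), (1, 'a'), (2, 'a'), (1, 'c'), (4, 'c'), (0, 'c')]


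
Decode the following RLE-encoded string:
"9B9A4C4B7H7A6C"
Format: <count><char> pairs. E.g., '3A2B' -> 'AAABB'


Expanding each <count><char> pair:
  9B -> 'BBBBBBBBB'
  9A -> 'AAAAAAAAA'
  4C -> 'CCCC'
  4B -> 'BBBB'
  7H -> 'HHHHHHH'
  7A -> 'AAAAAAA'
  6C -> 'CCCCCC'

Decoded = BBBBBBBBBAAAAAAAAACCCCBBBBHHHHHHHAAAAAAACCCCCC


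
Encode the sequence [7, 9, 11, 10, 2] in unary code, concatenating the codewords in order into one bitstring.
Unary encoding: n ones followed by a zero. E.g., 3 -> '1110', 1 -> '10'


Encode each number as n ones followed by a terminating 0:
  7 -> 11111110 (8 bits)
  9 -> 1111111110 (10 bits)
  11 -> 111111111110 (12 bits)
  10 -> 11111111110 (11 bits)
  2 -> 110 (3 bits)
Total length = 8 + 10 + 12 + 11 + 3 = 44 bits.

Unary([7, 9, 11, 10, 2]) = 11111110111111111011111111111011111111110110 (44 bits)


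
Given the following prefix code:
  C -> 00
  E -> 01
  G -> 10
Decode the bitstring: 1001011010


Decoding step by step:
Bits 10 -> G
Bits 01 -> E
Bits 01 -> E
Bits 10 -> G
Bits 10 -> G


Decoded message: GEEGG


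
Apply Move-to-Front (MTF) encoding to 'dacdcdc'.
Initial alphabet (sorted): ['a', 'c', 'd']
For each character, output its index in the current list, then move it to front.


MTF encoding:
'd': index 2 in ['a', 'c', 'd'] -> ['d', 'a', 'c']
'a': index 1 in ['d', 'a', 'c'] -> ['a', 'd', 'c']
'c': index 2 in ['a', 'd', 'c'] -> ['c', 'a', 'd']
'd': index 2 in ['c', 'a', 'd'] -> ['d', 'c', 'a']
'c': index 1 in ['d', 'c', 'a'] -> ['c', 'd', 'a']
'd': index 1 in ['c', 'd', 'a'] -> ['d', 'c', 'a']
'c': index 1 in ['d', 'c', 'a'] -> ['c', 'd', 'a']


Output: [2, 1, 2, 2, 1, 1, 1]


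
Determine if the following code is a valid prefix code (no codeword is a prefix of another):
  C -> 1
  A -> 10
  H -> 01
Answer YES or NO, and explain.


Checking each pair (does one codeword prefix another?):
  C='1' vs A='10': prefix -- VIOLATION

NO -- this is NOT a valid prefix code. C (1) is a prefix of A (10).


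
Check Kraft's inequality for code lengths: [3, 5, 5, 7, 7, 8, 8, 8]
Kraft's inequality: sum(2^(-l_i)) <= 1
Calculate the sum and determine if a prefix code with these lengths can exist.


Sum = 2^(-3) + 2^(-5) + 2^(-5) + 2^(-7) + 2^(-7) + 2^(-8) + 2^(-8) + 2^(-8)
    = 0.125 + 0.03125 + 0.03125 + 0.0078125 + 0.0078125 + 0.00390625 + 0.00390625 + 0.00390625
    = 55/256 = 0.21484375
Since 0.21484375 <= 1, Kraft's inequality IS satisfied.
A prefix code with these lengths CAN exist.

Kraft sum = 0.21484375. Satisfied.


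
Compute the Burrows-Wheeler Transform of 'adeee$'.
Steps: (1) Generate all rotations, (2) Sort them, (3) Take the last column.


Rotations (sorted):
  0: $adeee -> last char: e
  1: adeee$ -> last char: $
  2: deee$a -> last char: a
  3: e$adee -> last char: e
  4: ee$ade -> last char: e
  5: eee$ad -> last char: d


BWT = e$aeed


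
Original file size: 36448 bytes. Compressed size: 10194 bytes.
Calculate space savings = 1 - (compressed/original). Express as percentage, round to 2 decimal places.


ratio = compressed/original = 10194/36448 = 0.279686
savings = 1 - ratio = 1 - 0.279686 = 0.720314
as a percentage: 0.720314 * 100 = 72.03%

Space savings = 1 - 10194/36448 = 72.03%


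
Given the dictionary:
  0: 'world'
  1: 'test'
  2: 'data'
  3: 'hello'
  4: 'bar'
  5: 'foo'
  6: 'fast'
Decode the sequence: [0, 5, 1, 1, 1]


Look up each index in the dictionary:
  0 -> 'world'
  5 -> 'foo'
  1 -> 'test'
  1 -> 'test'
  1 -> 'test'

Decoded: "world foo test test test"


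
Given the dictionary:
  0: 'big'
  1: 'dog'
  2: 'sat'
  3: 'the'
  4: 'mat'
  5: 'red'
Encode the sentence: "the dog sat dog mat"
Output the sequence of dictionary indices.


Look up each word in the dictionary:
  'the' -> 3
  'dog' -> 1
  'sat' -> 2
  'dog' -> 1
  'mat' -> 4

Encoded: [3, 1, 2, 1, 4]


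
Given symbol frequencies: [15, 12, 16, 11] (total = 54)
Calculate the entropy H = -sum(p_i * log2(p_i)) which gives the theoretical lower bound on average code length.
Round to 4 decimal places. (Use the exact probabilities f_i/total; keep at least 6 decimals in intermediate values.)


Per-symbol terms -p_i * log2(p_i) with p_i = f_i/54:
  p = 15/54 = 0.277778: log2(p) = -1.847997, -p*log2(p) = 0.513332
  p = 12/54 = 0.222222: log2(p) = -2.169925, -p*log2(p) = 0.482206
  p = 16/54 = 0.296296: log2(p) = -1.754888, -p*log2(p) = 0.519967
  p = 11/54 = 0.203704: log2(p) = -2.295456, -p*log2(p) = 0.467593
H = 0.513332 + 0.482206 + 0.519967 + 0.467593 = 1.983098

H = 1.9831 bits/symbol


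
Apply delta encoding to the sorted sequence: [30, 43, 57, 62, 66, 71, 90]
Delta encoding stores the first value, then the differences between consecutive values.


First value: 30
Deltas:
  43 - 30 = 13
  57 - 43 = 14
  62 - 57 = 5
  66 - 62 = 4
  71 - 66 = 5
  90 - 71 = 19


Delta encoded: [30, 13, 14, 5, 4, 5, 19]


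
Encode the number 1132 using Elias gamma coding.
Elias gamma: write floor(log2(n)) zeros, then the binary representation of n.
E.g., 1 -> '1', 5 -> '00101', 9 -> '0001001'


num_bits = floor(log2(1132)) + 1 = 11
leading_zeros = num_bits - 1 = 10
binary(1132) = 10001101100

Elias gamma(1132) = '0000000000' + '10001101100' = 000000000010001101100 (21 bits)


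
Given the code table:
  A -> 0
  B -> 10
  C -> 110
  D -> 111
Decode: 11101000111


Decoding:
111 -> D
0 -> A
10 -> B
0 -> A
0 -> A
111 -> D


Result: DABAAD


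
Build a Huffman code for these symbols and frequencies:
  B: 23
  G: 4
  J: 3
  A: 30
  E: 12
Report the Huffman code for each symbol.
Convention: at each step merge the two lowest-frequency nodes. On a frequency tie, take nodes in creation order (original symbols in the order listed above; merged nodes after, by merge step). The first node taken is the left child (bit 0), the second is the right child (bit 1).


Huffman tree construction:
Step 1: Merge J(3) + G(4) = 7
Step 2: Merge (J+G)(7) + E(12) = 19
Step 3: Merge ((J+G)+E)(19) + B(23) = 42
Step 4: Merge A(30) + (((J+G)+E)+B)(42) = 72
Read each symbol's code off the tree from the root (left child = 0, right child = 1).

Codes:
  B: 11 (length 2)
  G: 1001 (length 4)
  J: 1000 (length 4)
  A: 0 (length 1)
  E: 101 (length 3)
Average code length: 140/72 = 1.9444 bits/symbol


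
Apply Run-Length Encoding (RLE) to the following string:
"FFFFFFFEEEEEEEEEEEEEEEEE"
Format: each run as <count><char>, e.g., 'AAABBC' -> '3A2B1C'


Scanning runs left to right:
  i=0: run of 'F' x 7 -> '7F'
  i=7: run of 'E' x 17 -> '17E'

RLE = 7F17E


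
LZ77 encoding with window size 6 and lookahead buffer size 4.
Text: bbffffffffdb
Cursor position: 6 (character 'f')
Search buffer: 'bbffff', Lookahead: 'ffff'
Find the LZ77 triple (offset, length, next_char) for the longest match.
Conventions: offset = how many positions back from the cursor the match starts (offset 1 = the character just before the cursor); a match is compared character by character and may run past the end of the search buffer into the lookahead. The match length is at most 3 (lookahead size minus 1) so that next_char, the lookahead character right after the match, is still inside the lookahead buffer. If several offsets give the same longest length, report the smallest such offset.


Try each offset into the search buffer:
  offset=1 (pos 5, char 'f'): match length 3
  offset=2 (pos 4, char 'f'): match length 3
  offset=3 (pos 3, char 'f'): match length 3
  offset=4 (pos 2, char 'f'): match length 3
  offset=5 (pos 1, char 'b'): match length 0
  offset=6 (pos 0, char 'b'): match length 0
Longest match has length 3, found at offsets 1, 2, 3, 4; take the smallest, offset 1.
next_char = character at position 6 + 3 = 9 -> 'f'

Best match: offset=1, length=3 (matching 'fff' starting at position 5)
LZ77 triple: (1, 3, 'f')


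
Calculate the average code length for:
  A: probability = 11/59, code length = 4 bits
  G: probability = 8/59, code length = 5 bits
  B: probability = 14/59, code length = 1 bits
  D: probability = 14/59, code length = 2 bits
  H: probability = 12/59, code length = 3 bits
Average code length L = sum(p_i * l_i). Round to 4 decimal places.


Weighted contributions p_i * l_i:
  A: (11/59) * 4 = 44/59
  G: (8/59) * 5 = 40/59
  B: (14/59) * 1 = 14/59
  D: (14/59) * 2 = 28/59
  H: (12/59) * 3 = 36/59
Sum = (44 + 40 + 14 + 28 + 36)/59 = 162/59

L = 162/59 = 2.7458 bits/symbol


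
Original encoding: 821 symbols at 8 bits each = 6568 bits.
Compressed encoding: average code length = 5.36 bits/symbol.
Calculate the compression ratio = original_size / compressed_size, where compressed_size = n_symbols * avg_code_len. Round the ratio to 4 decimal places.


original_size = n_symbols * orig_bits = 821 * 8 = 6568 bits
compressed_size = n_symbols * avg_code_len = 821 * 5.36 = 4400.56 bits
ratio = original_size / compressed_size = 6568 / 4400.56 = 1.4925

Compression ratio = 1.4925


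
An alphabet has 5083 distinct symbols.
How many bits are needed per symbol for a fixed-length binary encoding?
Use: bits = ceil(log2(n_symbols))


log2(5083) = 12.3115
Bracket: 2^12 = 4096 < 5083 <= 2^13 = 8192
So ceil(log2(5083)) = 13

bits = ceil(log2(5083)) = ceil(12.3115) = 13 bits


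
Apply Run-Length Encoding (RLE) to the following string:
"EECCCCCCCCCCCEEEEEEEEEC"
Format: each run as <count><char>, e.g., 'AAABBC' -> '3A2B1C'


Scanning runs left to right:
  i=0: run of 'E' x 2 -> '2E'
  i=2: run of 'C' x 11 -> '11C'
  i=13: run of 'E' x 9 -> '9E'
  i=22: run of 'C' x 1 -> '1C'

RLE = 2E11C9E1C


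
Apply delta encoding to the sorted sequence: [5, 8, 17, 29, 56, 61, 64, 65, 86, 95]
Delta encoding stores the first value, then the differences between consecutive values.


First value: 5
Deltas:
  8 - 5 = 3
  17 - 8 = 9
  29 - 17 = 12
  56 - 29 = 27
  61 - 56 = 5
  64 - 61 = 3
  65 - 64 = 1
  86 - 65 = 21
  95 - 86 = 9


Delta encoded: [5, 3, 9, 12, 27, 5, 3, 1, 21, 9]


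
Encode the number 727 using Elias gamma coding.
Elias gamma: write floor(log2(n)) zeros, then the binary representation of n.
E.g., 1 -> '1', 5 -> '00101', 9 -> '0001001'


num_bits = floor(log2(727)) + 1 = 10
leading_zeros = num_bits - 1 = 9
binary(727) = 1011010111

Elias gamma(727) = '000000000' + '1011010111' = 0000000001011010111 (19 bits)


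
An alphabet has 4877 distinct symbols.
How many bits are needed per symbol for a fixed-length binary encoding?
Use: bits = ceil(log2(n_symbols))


log2(4877) = 12.2518
Bracket: 2^12 = 4096 < 4877 <= 2^13 = 8192
So ceil(log2(4877)) = 13

bits = ceil(log2(4877)) = ceil(12.2518) = 13 bits


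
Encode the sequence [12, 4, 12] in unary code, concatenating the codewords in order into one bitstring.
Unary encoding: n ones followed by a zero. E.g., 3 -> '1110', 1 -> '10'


Encode each number as n ones followed by a terminating 0:
  12 -> 1111111111110 (13 bits)
  4 -> 11110 (5 bits)
  12 -> 1111111111110 (13 bits)
Total length = 13 + 5 + 13 = 31 bits.

Unary([12, 4, 12]) = 1111111111110111101111111111110 (31 bits)


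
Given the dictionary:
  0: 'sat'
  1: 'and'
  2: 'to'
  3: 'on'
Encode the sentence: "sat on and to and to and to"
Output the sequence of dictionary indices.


Look up each word in the dictionary:
  'sat' -> 0
  'on' -> 3
  'and' -> 1
  'to' -> 2
  'and' -> 1
  'to' -> 2
  'and' -> 1
  'to' -> 2

Encoded: [0, 3, 1, 2, 1, 2, 1, 2]


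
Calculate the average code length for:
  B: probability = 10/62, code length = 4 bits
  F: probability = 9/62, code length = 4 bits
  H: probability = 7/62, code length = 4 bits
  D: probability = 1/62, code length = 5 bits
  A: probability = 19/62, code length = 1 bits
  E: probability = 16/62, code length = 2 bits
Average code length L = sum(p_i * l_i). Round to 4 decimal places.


Weighted contributions p_i * l_i:
  B: (10/62) * 4 = 40/62
  F: (9/62) * 4 = 36/62
  H: (7/62) * 4 = 28/62
  D: (1/62) * 5 = 5/62
  A: (19/62) * 1 = 19/62
  E: (16/62) * 2 = 32/62
Sum = (40 + 36 + 28 + 5 + 19 + 32)/62 = 160/62

L = 160/62 = 2.5806 bits/symbol


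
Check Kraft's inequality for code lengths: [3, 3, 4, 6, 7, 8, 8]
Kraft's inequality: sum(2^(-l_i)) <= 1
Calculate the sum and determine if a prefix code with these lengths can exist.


Sum = 2^(-3) + 2^(-3) + 2^(-4) + 2^(-6) + 2^(-7) + 2^(-8) + 2^(-8)
    = 0.125 + 0.125 + 0.0625 + 0.015625 + 0.0078125 + 0.00390625 + 0.00390625
    = 88/256 = 0.34375
Since 0.34375 <= 1, Kraft's inequality IS satisfied.
A prefix code with these lengths CAN exist.

Kraft sum = 0.34375. Satisfied.


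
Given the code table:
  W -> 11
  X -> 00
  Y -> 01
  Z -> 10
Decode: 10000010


Decoding:
10 -> Z
00 -> X
00 -> X
10 -> Z


Result: ZXXZ


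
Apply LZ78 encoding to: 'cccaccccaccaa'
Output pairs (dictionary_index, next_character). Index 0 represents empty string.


LZ78 encoding steps:
Dictionary: {0: ''}
Step 1: w='' (idx 0), next='c' -> output (0, 'c'), add 'c' as idx 1
Step 2: w='c' (idx 1), next='c' -> output (1, 'c'), add 'cc' as idx 2
Step 3: w='' (idx 0), next='a' -> output (0, 'a'), add 'a' as idx 3
Step 4: w='cc' (idx 2), next='c' -> output (2, 'c'), add 'ccc' as idx 4
Step 5: w='c' (idx 1), next='a' -> output (1, 'a'), add 'ca' as idx 5
Step 6: w='cc' (idx 2), next='a' -> output (2, 'a'), add 'cca' as idx 6
Step 7: w='a' (idx 3), end of input -> output (3, '')


Encoded: [(0, 'c'), (1, 'c'), (0, 'a'), (2, 'c'), (1, 'a'), (2, 'a'), (3, '')]


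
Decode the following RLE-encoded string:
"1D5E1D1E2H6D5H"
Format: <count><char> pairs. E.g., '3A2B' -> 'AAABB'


Expanding each <count><char> pair:
  1D -> 'D'
  5E -> 'EEEEE'
  1D -> 'D'
  1E -> 'E'
  2H -> 'HH'
  6D -> 'DDDDDD'
  5H -> 'HHHHH'

Decoded = DEEEEEDEHHDDDDDDHHHHH


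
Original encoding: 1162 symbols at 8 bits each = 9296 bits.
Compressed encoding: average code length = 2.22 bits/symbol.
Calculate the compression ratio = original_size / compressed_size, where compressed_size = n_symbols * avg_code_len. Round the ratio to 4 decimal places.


original_size = n_symbols * orig_bits = 1162 * 8 = 9296 bits
compressed_size = n_symbols * avg_code_len = 1162 * 2.22 = 2579.64 bits
ratio = original_size / compressed_size = 9296 / 2579.64 = 3.6036

Compression ratio = 3.6036


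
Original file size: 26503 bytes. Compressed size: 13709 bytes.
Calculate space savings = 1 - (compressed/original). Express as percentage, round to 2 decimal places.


ratio = compressed/original = 13709/26503 = 0.517262
savings = 1 - ratio = 1 - 0.517262 = 0.482738
as a percentage: 0.482738 * 100 = 48.27%

Space savings = 1 - 13709/26503 = 48.27%


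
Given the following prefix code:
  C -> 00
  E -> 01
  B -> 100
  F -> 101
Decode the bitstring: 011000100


Decoding step by step:
Bits 01 -> E
Bits 100 -> B
Bits 01 -> E
Bits 00 -> C


Decoded message: EBEC


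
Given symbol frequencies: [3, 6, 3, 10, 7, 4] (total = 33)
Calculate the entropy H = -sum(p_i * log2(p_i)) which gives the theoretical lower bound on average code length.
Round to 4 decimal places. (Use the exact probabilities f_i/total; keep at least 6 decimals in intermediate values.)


Per-symbol terms -p_i * log2(p_i) with p_i = f_i/33:
  p = 3/33 = 0.090909: log2(p) = -3.459432, -p*log2(p) = 0.314494
  p = 6/33 = 0.181818: log2(p) = -2.459432, -p*log2(p) = 0.447169
  p = 3/33 = 0.090909: log2(p) = -3.459432, -p*log2(p) = 0.314494
  p = 10/33 = 0.303030: log2(p) = -1.722466, -p*log2(p) = 0.521959
  p = 7/33 = 0.212121: log2(p) = -2.237039, -p*log2(p) = 0.474523
  p = 4/33 = 0.121212: log2(p) = -3.044394, -p*log2(p) = 0.369017
H = 0.314494 + 0.447169 + 0.314494 + 0.521959 + 0.474523 + 0.369017 = 2.441656

H = 2.4417 bits/symbol


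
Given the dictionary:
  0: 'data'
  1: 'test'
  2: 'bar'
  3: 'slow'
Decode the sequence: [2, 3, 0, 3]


Look up each index in the dictionary:
  2 -> 'bar'
  3 -> 'slow'
  0 -> 'data'
  3 -> 'slow'

Decoded: "bar slow data slow"


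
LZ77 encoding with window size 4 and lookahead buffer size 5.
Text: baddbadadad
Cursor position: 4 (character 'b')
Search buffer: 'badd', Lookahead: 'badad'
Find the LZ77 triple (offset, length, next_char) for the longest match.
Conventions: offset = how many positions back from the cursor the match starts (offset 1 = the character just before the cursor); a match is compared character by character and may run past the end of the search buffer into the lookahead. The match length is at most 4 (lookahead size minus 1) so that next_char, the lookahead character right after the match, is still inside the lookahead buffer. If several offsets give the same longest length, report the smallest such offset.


Try each offset into the search buffer:
  offset=1 (pos 3, char 'd'): match length 0
  offset=2 (pos 2, char 'd'): match length 0
  offset=3 (pos 1, char 'a'): match length 0
  offset=4 (pos 0, char 'b'): match length 3
Longest match has length 3 at offset 4.
next_char = character at position 4 + 3 = 7 -> 'a'

Best match: offset=4, length=3 (matching 'bad' starting at position 0)
LZ77 triple: (4, 3, 'a')


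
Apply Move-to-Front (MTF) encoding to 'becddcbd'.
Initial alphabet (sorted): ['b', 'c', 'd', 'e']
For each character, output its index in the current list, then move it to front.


MTF encoding:
'b': index 0 in ['b', 'c', 'd', 'e'] -> ['b', 'c', 'd', 'e']
'e': index 3 in ['b', 'c', 'd', 'e'] -> ['e', 'b', 'c', 'd']
'c': index 2 in ['e', 'b', 'c', 'd'] -> ['c', 'e', 'b', 'd']
'd': index 3 in ['c', 'e', 'b', 'd'] -> ['d', 'c', 'e', 'b']
'd': index 0 in ['d', 'c', 'e', 'b'] -> ['d', 'c', 'e', 'b']
'c': index 1 in ['d', 'c', 'e', 'b'] -> ['c', 'd', 'e', 'b']
'b': index 3 in ['c', 'd', 'e', 'b'] -> ['b', 'c', 'd', 'e']
'd': index 2 in ['b', 'c', 'd', 'e'] -> ['d', 'b', 'c', 'e']


Output: [0, 3, 2, 3, 0, 1, 3, 2]


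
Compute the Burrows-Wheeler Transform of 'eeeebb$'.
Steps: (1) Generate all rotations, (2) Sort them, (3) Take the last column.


Rotations (sorted):
  0: $eeeebb -> last char: b
  1: b$eeeeb -> last char: b
  2: bb$eeee -> last char: e
  3: ebb$eee -> last char: e
  4: eebb$ee -> last char: e
  5: eeebb$e -> last char: e
  6: eeeebb$ -> last char: $


BWT = bbeeee$


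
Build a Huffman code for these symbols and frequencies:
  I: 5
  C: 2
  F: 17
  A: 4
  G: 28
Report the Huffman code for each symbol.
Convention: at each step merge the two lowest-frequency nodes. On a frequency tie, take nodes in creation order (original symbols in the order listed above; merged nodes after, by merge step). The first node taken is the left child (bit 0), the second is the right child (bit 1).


Huffman tree construction:
Step 1: Merge C(2) + A(4) = 6
Step 2: Merge I(5) + (C+A)(6) = 11
Step 3: Merge (I+(C+A))(11) + F(17) = 28
Step 4: Merge G(28) + ((I+(C+A))+F)(28) = 56
Read each symbol's code off the tree from the root (left child = 0, right child = 1).

Codes:
  I: 100 (length 3)
  C: 1010 (length 4)
  F: 11 (length 2)
  A: 1011 (length 4)
  G: 0 (length 1)
Average code length: 101/56 = 1.8036 bits/symbol


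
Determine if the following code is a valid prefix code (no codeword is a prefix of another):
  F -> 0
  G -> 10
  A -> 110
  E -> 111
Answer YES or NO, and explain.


Checking each pair (does one codeword prefix another?):
  F='0' vs G='10': no prefix
  F='0' vs A='110': no prefix
  F='0' vs E='111': no prefix
  G='10' vs F='0': no prefix
  G='10' vs A='110': no prefix
  G='10' vs E='111': no prefix
  A='110' vs F='0': no prefix
  A='110' vs G='10': no prefix
  A='110' vs E='111': no prefix
  E='111' vs F='0': no prefix
  E='111' vs G='10': no prefix
  E='111' vs A='110': no prefix
No violation found over all pairs.

YES -- this is a valid prefix code. No codeword is a prefix of any other codeword.


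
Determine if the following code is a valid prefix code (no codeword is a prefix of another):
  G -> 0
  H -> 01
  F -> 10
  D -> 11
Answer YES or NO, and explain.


Checking each pair (does one codeword prefix another?):
  G='0' vs H='01': prefix -- VIOLATION

NO -- this is NOT a valid prefix code. G (0) is a prefix of H (01).


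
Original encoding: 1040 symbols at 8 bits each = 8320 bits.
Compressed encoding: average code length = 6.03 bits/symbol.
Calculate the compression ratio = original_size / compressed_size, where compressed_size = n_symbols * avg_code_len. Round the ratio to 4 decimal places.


original_size = n_symbols * orig_bits = 1040 * 8 = 8320 bits
compressed_size = n_symbols * avg_code_len = 1040 * 6.03 = 6271.2 bits
ratio = original_size / compressed_size = 8320 / 6271.2 = 1.3267

Compression ratio = 1.3267


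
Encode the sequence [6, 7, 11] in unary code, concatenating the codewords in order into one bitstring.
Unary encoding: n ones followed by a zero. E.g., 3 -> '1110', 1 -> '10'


Encode each number as n ones followed by a terminating 0:
  6 -> 1111110 (7 bits)
  7 -> 11111110 (8 bits)
  11 -> 111111111110 (12 bits)
Total length = 7 + 8 + 12 = 27 bits.

Unary([6, 7, 11]) = 111111011111110111111111110 (27 bits)


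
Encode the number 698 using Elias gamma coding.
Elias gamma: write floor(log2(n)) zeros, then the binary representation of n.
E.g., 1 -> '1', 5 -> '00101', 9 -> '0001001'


num_bits = floor(log2(698)) + 1 = 10
leading_zeros = num_bits - 1 = 9
binary(698) = 1010111010

Elias gamma(698) = '000000000' + '1010111010' = 0000000001010111010 (19 bits)


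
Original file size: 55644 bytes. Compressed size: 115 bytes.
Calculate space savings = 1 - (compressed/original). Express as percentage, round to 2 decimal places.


ratio = compressed/original = 115/55644 = 0.002067
savings = 1 - ratio = 1 - 0.002067 = 0.997933
as a percentage: 0.997933 * 100 = 99.79%

Space savings = 1 - 115/55644 = 99.79%


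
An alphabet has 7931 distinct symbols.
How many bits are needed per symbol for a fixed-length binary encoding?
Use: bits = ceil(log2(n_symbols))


log2(7931) = 12.9533
Bracket: 2^12 = 4096 < 7931 <= 2^13 = 8192
So ceil(log2(7931)) = 13

bits = ceil(log2(7931)) = ceil(12.9533) = 13 bits


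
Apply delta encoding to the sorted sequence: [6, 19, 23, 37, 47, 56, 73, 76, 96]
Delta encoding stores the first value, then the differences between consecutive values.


First value: 6
Deltas:
  19 - 6 = 13
  23 - 19 = 4
  37 - 23 = 14
  47 - 37 = 10
  56 - 47 = 9
  73 - 56 = 17
  76 - 73 = 3
  96 - 76 = 20


Delta encoded: [6, 13, 4, 14, 10, 9, 17, 3, 20]


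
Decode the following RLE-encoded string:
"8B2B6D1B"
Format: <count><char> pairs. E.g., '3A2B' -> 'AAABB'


Expanding each <count><char> pair:
  8B -> 'BBBBBBBB'
  2B -> 'BB'
  6D -> 'DDDDDD'
  1B -> 'B'

Decoded = BBBBBBBBBBDDDDDDB


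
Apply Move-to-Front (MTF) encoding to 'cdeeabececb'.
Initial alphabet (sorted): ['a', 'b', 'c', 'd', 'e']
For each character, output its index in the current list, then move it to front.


MTF encoding:
'c': index 2 in ['a', 'b', 'c', 'd', 'e'] -> ['c', 'a', 'b', 'd', 'e']
'd': index 3 in ['c', 'a', 'b', 'd', 'e'] -> ['d', 'c', 'a', 'b', 'e']
'e': index 4 in ['d', 'c', 'a', 'b', 'e'] -> ['e', 'd', 'c', 'a', 'b']
'e': index 0 in ['e', 'd', 'c', 'a', 'b'] -> ['e', 'd', 'c', 'a', 'b']
'a': index 3 in ['e', 'd', 'c', 'a', 'b'] -> ['a', 'e', 'd', 'c', 'b']
'b': index 4 in ['a', 'e', 'd', 'c', 'b'] -> ['b', 'a', 'e', 'd', 'c']
'e': index 2 in ['b', 'a', 'e', 'd', 'c'] -> ['e', 'b', 'a', 'd', 'c']
'c': index 4 in ['e', 'b', 'a', 'd', 'c'] -> ['c', 'e', 'b', 'a', 'd']
'e': index 1 in ['c', 'e', 'b', 'a', 'd'] -> ['e', 'c', 'b', 'a', 'd']
'c': index 1 in ['e', 'c', 'b', 'a', 'd'] -> ['c', 'e', 'b', 'a', 'd']
'b': index 2 in ['c', 'e', 'b', 'a', 'd'] -> ['b', 'c', 'e', 'a', 'd']


Output: [2, 3, 4, 0, 3, 4, 2, 4, 1, 1, 2]


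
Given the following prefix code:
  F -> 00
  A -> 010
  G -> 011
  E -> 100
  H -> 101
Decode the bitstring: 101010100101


Decoding step by step:
Bits 101 -> H
Bits 010 -> A
Bits 100 -> E
Bits 101 -> H


Decoded message: HAEH


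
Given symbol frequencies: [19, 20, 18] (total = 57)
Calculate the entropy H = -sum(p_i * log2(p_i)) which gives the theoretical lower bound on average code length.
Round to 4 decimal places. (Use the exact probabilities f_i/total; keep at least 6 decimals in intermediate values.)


Per-symbol terms -p_i * log2(p_i) with p_i = f_i/57:
  p = 19/57 = 0.333333: log2(p) = -1.584963, -p*log2(p) = 0.528321
  p = 20/57 = 0.350877: log2(p) = -1.510962, -p*log2(p) = 0.530162
  p = 18/57 = 0.315789: log2(p) = -1.662965, -p*log2(p) = 0.525147
H = 0.528321 + 0.530162 + 0.525147 = 1.583630

H = 1.5836 bits/symbol


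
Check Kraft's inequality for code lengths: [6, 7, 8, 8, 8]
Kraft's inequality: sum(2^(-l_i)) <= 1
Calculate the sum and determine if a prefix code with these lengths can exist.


Sum = 2^(-6) + 2^(-7) + 2^(-8) + 2^(-8) + 2^(-8)
    = 0.015625 + 0.0078125 + 0.00390625 + 0.00390625 + 0.00390625
    = 9/256 = 0.03515625
Since 0.03515625 <= 1, Kraft's inequality IS satisfied.
A prefix code with these lengths CAN exist.

Kraft sum = 0.03515625. Satisfied.


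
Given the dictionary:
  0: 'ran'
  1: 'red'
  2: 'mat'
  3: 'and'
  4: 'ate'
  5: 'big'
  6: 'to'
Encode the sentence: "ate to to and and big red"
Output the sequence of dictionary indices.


Look up each word in the dictionary:
  'ate' -> 4
  'to' -> 6
  'to' -> 6
  'and' -> 3
  'and' -> 3
  'big' -> 5
  'red' -> 1

Encoded: [4, 6, 6, 3, 3, 5, 1]


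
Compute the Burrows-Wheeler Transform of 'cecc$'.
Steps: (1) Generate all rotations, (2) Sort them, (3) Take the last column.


Rotations (sorted):
  0: $cecc -> last char: c
  1: c$cec -> last char: c
  2: cc$ce -> last char: e
  3: cecc$ -> last char: $
  4: ecc$c -> last char: c


BWT = cce$c


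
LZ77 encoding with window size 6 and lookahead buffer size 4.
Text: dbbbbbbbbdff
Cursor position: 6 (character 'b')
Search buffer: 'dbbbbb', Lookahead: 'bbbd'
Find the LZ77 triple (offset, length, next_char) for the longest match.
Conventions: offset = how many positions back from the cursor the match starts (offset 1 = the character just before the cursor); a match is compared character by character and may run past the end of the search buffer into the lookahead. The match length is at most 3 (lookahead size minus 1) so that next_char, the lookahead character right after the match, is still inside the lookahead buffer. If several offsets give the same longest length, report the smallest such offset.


Try each offset into the search buffer:
  offset=1 (pos 5, char 'b'): match length 3
  offset=2 (pos 4, char 'b'): match length 3
  offset=3 (pos 3, char 'b'): match length 3
  offset=4 (pos 2, char 'b'): match length 3
  offset=5 (pos 1, char 'b'): match length 3
  offset=6 (pos 0, char 'd'): match length 0
Longest match has length 3, found at offsets 1, 2, 3, 4, 5; take the smallest, offset 1.
next_char = character at position 6 + 3 = 9 -> 'd'

Best match: offset=1, length=3 (matching 'bbb' starting at position 5)
LZ77 triple: (1, 3, 'd')


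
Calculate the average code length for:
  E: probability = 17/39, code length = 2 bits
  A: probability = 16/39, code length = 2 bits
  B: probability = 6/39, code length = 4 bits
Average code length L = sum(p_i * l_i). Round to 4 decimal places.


Weighted contributions p_i * l_i:
  E: (17/39) * 2 = 34/39
  A: (16/39) * 2 = 32/39
  B: (6/39) * 4 = 24/39
Sum = (34 + 32 + 24)/39 = 90/39

L = 90/39 = 2.3077 bits/symbol


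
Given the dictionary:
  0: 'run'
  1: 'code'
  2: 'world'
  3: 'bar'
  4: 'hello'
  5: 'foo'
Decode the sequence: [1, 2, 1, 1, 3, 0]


Look up each index in the dictionary:
  1 -> 'code'
  2 -> 'world'
  1 -> 'code'
  1 -> 'code'
  3 -> 'bar'
  0 -> 'run'

Decoded: "code world code code bar run"


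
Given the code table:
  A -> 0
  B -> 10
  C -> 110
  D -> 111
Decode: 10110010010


Decoding:
10 -> B
110 -> C
0 -> A
10 -> B
0 -> A
10 -> B


Result: BCABAB


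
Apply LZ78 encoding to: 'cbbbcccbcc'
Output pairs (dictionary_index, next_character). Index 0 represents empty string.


LZ78 encoding steps:
Dictionary: {0: ''}
Step 1: w='' (idx 0), next='c' -> output (0, 'c'), add 'c' as idx 1
Step 2: w='' (idx 0), next='b' -> output (0, 'b'), add 'b' as idx 2
Step 3: w='b' (idx 2), next='b' -> output (2, 'b'), add 'bb' as idx 3
Step 4: w='c' (idx 1), next='c' -> output (1, 'c'), add 'cc' as idx 4
Step 5: w='c' (idx 1), next='b' -> output (1, 'b'), add 'cb' as idx 5
Step 6: w='cc' (idx 4), end of input -> output (4, '')


Encoded: [(0, 'c'), (0, 'b'), (2, 'b'), (1, 'c'), (1, 'b'), (4, '')]


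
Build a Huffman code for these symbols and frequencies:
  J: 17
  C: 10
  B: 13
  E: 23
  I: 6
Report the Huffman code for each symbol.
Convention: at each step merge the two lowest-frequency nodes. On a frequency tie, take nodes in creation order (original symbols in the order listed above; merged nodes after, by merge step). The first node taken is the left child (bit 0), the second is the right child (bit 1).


Huffman tree construction:
Step 1: Merge I(6) + C(10) = 16
Step 2: Merge B(13) + (I+C)(16) = 29
Step 3: Merge J(17) + E(23) = 40
Step 4: Merge (B+(I+C))(29) + (J+E)(40) = 69
Read each symbol's code off the tree from the root (left child = 0, right child = 1).

Codes:
  J: 10 (length 2)
  C: 011 (length 3)
  B: 00 (length 2)
  E: 11 (length 2)
  I: 010 (length 3)
Average code length: 154/69 = 2.2319 bits/symbol


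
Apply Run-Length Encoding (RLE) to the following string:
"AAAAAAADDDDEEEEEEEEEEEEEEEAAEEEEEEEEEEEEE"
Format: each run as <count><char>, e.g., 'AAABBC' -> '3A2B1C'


Scanning runs left to right:
  i=0: run of 'A' x 7 -> '7A'
  i=7: run of 'D' x 4 -> '4D'
  i=11: run of 'E' x 15 -> '15E'
  i=26: run of 'A' x 2 -> '2A'
  i=28: run of 'E' x 13 -> '13E'

RLE = 7A4D15E2A13E


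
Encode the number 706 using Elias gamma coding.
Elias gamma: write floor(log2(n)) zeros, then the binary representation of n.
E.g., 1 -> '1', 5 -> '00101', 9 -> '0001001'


num_bits = floor(log2(706)) + 1 = 10
leading_zeros = num_bits - 1 = 9
binary(706) = 1011000010

Elias gamma(706) = '000000000' + '1011000010' = 0000000001011000010 (19 bits)


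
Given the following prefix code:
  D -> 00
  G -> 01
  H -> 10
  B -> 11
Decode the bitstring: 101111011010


Decoding step by step:
Bits 10 -> H
Bits 11 -> B
Bits 11 -> B
Bits 01 -> G
Bits 10 -> H
Bits 10 -> H


Decoded message: HBBGHH


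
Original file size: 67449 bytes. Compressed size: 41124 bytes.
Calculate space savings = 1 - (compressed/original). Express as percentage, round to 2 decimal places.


ratio = compressed/original = 41124/67449 = 0.609705
savings = 1 - ratio = 1 - 0.609705 = 0.390295
as a percentage: 0.390295 * 100 = 39.03%

Space savings = 1 - 41124/67449 = 39.03%


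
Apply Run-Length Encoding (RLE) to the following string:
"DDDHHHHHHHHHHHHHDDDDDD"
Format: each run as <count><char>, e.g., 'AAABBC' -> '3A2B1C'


Scanning runs left to right:
  i=0: run of 'D' x 3 -> '3D'
  i=3: run of 'H' x 13 -> '13H'
  i=16: run of 'D' x 6 -> '6D'

RLE = 3D13H6D
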